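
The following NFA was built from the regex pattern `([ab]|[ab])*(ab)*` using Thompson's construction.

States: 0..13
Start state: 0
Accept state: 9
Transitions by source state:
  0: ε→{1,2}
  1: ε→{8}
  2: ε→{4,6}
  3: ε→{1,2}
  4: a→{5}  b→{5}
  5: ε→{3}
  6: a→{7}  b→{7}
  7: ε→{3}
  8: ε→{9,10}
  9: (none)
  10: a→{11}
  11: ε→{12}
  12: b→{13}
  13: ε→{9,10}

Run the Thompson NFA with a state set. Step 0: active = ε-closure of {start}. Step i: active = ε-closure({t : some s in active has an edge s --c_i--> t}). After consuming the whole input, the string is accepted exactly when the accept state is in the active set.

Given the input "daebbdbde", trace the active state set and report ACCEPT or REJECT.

start: ε-closure({0}) = {0,1,2,4,6,8,9,10}
'd' @ 1: {}  — state set empty
rest 'aebbdbde' ignored (set empty)
final: {}; accept 9 not in set

Answer: REJECT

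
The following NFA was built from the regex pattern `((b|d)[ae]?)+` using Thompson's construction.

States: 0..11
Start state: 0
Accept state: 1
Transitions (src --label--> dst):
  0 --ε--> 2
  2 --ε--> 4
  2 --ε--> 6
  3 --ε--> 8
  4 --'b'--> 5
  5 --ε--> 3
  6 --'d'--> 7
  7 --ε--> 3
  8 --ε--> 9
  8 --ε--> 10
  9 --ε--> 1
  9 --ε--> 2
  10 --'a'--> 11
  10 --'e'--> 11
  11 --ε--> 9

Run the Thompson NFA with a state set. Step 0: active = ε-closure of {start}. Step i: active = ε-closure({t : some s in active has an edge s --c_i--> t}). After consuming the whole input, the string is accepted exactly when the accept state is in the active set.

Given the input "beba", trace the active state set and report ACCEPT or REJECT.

Answer: ACCEPT

Trace:
S₀ = ε-closure({0}) = {0,2,4,6}
'b' @ 1: {1,2,3,4,5,6,8,9,10}  (accept∈set)
'e' @ 2: {1,2,4,6,9,11}  (accept∈set)
'b' @ 3: {1,2,3,4,5,6,8,9,10}  (accept∈set)
'a' @ 4: {1,2,4,6,9,11}  (accept∈set)
end set {1,2,4,6,9,11} — state 1 in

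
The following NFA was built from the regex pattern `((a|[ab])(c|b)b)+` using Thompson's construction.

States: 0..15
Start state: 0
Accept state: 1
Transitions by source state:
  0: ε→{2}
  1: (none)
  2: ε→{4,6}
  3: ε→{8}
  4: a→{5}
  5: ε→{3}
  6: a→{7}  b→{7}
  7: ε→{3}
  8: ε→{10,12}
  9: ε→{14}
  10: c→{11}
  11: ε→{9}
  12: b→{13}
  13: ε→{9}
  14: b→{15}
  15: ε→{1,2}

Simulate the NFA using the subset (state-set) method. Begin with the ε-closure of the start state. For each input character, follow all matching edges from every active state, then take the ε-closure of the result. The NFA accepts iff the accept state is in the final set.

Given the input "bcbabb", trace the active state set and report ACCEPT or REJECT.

initial (ε-close {0}): {0,2,4,6}
'b' @ 1: {3,7,8,10,12}
'c' @ 2: {9,11,14}
'b' @ 3: {1,2,4,6,15}  ✓accept
'a' @ 4: {3,5,7,8,10,12}
'b' @ 5: {9,13,14}
'b' @ 6: {1,2,4,6,15}  ✓accept
final: {1,2,4,6,15}; accept 1 in set

Answer: ACCEPT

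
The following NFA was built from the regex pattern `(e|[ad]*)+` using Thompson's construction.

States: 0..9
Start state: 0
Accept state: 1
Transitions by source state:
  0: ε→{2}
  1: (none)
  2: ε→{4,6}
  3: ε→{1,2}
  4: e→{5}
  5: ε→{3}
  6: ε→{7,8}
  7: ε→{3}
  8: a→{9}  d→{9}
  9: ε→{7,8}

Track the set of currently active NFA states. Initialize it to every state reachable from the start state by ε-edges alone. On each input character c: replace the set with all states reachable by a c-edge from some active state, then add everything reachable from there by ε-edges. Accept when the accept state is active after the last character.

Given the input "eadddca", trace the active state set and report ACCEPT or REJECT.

S₀ = ε-closure({0}) = {0,1,2,3,4,6,7,8}
'e' @ 1: {1,2,3,4,5,6,7,8}  ✓accept
'a' @ 2: {1,2,3,4,6,7,8,9}  ✓accept
'd' @ 3: {1,2,3,4,6,7,8,9}  ✓accept
'd' @ 4: {1,2,3,4,6,7,8,9}  ✓accept
'd' @ 5: {1,2,3,4,6,7,8,9}  ✓accept
'c' @ 6: {}  — state set empty
rest 'a' ignored (set empty)
final: {}; accept 1 not in set

Answer: REJECT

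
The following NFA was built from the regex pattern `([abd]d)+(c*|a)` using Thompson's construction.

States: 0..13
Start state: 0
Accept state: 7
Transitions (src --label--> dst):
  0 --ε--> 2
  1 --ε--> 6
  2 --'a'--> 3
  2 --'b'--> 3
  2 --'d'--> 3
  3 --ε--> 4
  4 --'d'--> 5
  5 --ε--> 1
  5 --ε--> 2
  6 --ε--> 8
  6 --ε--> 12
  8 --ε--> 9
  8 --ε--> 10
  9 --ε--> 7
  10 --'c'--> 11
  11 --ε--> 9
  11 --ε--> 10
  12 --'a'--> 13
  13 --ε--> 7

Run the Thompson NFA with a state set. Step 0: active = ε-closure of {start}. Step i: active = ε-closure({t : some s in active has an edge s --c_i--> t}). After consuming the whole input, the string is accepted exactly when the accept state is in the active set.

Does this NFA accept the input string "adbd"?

start: ε-closure({0}) = {0,2}
'a' @ 1: {3,4}
'd' @ 2: {1,2,5,6,7,8,9,10,12}  [accepting]
'b' @ 3: {3,4}
'd' @ 4: {1,2,5,6,7,8,9,10,12}  [accepting]
end set {1,2,5,6,7,8,9,10,12} — state 7 in

Answer: ACCEPT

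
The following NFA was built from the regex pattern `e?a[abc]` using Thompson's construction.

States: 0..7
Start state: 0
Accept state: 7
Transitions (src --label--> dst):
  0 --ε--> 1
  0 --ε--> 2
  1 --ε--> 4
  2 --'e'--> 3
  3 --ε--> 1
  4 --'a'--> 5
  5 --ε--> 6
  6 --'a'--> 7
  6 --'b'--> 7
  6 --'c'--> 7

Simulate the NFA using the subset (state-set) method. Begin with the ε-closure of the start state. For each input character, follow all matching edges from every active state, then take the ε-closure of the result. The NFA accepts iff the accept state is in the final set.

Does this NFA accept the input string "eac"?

S₀ = ε-closure({0}) = {0,1,2,4}
'e' @ 1: {1,3,4}
'a' @ 2: {5,6}
'c' @ 3: {7}  [accepting]
after full input: {7}  (accept=7 in)

Answer: ACCEPT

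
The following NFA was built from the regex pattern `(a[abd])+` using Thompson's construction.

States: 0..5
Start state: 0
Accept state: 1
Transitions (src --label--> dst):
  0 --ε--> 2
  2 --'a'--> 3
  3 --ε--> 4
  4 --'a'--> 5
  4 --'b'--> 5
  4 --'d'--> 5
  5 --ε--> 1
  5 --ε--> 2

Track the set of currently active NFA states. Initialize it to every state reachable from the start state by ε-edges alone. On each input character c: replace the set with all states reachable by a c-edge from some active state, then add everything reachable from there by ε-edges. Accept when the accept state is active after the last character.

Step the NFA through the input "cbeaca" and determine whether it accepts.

initial (ε-close {0}): {0,2}
'c' @ 1: {}  — dead — no transitions
rest 'beaca' ignored (set empty)
after full input: {}  (accept=1 not in)

Answer: REJECT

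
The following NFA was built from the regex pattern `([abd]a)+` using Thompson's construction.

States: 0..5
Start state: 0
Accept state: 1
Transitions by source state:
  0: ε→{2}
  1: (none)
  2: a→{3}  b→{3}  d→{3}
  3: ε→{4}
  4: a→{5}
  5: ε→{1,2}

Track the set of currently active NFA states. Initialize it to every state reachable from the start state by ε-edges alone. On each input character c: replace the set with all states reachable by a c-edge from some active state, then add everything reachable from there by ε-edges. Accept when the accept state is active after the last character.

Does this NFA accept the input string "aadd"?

Answer: REJECT

Trace:
start: ε-closure({0}) = {0,2}
'a' @ 1: {3,4}
'a' @ 2: {1,2,5}  (accept∈set)
'd' @ 3: {3,4}
'd' @ 4: {}  — dead — no transitions
end set {} — state 1 not in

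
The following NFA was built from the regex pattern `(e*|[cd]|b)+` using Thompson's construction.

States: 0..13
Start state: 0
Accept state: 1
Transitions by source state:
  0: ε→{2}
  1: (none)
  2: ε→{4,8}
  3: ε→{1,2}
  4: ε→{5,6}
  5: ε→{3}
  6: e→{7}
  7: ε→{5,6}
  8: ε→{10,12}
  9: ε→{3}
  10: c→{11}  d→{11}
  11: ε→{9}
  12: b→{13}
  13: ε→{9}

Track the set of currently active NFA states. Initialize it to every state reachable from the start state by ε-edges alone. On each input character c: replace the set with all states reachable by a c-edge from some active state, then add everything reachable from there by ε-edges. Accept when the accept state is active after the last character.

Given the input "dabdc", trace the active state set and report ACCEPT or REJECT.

start: ε-closure({0}) = {0,1,2,3,4,5,6,8,10,12}
'd' @ 1: {1,2,3,4,5,6,8,9,10,11,12}  ✓accept
'a' @ 2: {}  — dead — no transitions
rest 'bdc' ignored (set empty)
after full input: {}  (accept=1 not in)

Answer: REJECT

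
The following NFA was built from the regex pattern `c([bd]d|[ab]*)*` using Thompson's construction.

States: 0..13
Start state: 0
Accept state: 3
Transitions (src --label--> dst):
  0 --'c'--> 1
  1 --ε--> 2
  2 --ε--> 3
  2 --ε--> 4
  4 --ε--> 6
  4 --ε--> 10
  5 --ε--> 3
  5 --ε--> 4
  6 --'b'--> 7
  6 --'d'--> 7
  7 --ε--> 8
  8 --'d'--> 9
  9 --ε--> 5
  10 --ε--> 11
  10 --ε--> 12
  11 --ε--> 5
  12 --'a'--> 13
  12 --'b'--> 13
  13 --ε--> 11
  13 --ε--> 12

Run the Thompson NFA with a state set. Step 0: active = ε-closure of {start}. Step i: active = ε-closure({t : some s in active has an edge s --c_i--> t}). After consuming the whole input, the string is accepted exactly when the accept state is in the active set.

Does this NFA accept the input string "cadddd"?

start: ε-closure({0}) = {0}
'c' @ 1: {1,2,3,4,5,6,10,11,12}  [accepting]
'a' @ 2: {3,4,5,6,10,11,12,13}  [accepting]
'd' @ 3: {7,8}
'd' @ 4: {3,4,5,6,9,10,11,12}  [accepting]
'd' @ 5: {7,8}
'd' @ 6: {3,4,5,6,9,10,11,12}  [accepting]
end set {3,4,5,6,9,10,11,12} — state 3 in

Answer: ACCEPT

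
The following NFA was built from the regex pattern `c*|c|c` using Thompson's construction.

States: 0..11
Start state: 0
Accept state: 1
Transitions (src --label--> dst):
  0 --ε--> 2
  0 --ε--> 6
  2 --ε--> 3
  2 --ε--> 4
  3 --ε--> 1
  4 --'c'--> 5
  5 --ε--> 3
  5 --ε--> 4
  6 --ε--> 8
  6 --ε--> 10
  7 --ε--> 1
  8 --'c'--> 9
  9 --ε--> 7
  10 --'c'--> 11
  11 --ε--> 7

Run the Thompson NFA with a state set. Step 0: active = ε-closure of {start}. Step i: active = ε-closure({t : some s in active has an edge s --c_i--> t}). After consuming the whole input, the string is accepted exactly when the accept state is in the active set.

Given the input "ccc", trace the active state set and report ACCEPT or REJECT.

start: ε-closure({0}) = {0,1,2,3,4,6,8,10}
'c' @ 1: {1,3,4,5,7,9,11}  [accepting]
'c' @ 2: {1,3,4,5}  [accepting]
'c' @ 3: {1,3,4,5}  [accepting]
end set {1,3,4,5} — state 1 in

Answer: ACCEPT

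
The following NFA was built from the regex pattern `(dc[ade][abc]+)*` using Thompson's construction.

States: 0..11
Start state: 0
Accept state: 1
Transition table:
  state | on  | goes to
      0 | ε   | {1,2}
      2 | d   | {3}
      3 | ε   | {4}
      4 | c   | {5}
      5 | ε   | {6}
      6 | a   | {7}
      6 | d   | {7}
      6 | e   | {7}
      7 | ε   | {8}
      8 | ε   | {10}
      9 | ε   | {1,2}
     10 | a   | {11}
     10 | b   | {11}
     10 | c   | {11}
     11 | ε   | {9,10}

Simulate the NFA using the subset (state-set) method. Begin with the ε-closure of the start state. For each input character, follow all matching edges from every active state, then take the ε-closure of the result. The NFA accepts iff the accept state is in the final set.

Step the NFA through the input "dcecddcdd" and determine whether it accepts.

initial (ε-close {0}): {0,1,2}
'd' @ 1: {3,4}
'c' @ 2: {5,6}
'e' @ 3: {7,8,10}
'c' @ 4: {1,2,9,10,11}  ✓accept
'd' @ 5: {3,4}
'd' @ 6: {}  — no active states
rest 'cdd' ignored (set empty)
final: {}; accept 1 not in set

Answer: REJECT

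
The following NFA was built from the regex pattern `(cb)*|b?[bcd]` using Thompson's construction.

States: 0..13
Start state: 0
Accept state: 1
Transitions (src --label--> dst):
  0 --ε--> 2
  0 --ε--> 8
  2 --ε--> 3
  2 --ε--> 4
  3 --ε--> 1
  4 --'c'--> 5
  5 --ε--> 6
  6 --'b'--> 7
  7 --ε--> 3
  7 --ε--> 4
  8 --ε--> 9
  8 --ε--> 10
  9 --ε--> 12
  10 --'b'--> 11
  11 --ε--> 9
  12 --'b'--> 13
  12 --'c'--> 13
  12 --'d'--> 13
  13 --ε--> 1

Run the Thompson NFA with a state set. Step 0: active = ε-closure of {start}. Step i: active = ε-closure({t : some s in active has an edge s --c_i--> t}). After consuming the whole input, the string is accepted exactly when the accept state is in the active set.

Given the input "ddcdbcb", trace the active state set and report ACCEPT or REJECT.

initial (ε-close {0}): {0,1,2,3,4,8,9,10,12}
'd' @ 1: {1,13}  [accepting]
'd' @ 2: {}  — no active states
rest 'cdbcb' ignored (set empty)
final: {}; accept 1 not in set

Answer: REJECT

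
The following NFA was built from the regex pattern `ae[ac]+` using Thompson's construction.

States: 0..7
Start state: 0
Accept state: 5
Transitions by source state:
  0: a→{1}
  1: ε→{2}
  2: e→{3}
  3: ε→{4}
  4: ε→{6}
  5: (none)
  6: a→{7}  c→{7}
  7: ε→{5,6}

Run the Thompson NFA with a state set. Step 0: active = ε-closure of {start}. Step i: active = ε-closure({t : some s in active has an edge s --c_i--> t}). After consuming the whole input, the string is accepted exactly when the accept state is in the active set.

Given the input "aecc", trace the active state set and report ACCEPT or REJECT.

S₀ = ε-closure({0}) = {0}
'a' @ 1: {1,2}
'e' @ 2: {3,4,6}
'c' @ 3: {5,6,7}  [accepting]
'c' @ 4: {5,6,7}  [accepting]
after full input: {5,6,7}  (accept=5 in)

Answer: ACCEPT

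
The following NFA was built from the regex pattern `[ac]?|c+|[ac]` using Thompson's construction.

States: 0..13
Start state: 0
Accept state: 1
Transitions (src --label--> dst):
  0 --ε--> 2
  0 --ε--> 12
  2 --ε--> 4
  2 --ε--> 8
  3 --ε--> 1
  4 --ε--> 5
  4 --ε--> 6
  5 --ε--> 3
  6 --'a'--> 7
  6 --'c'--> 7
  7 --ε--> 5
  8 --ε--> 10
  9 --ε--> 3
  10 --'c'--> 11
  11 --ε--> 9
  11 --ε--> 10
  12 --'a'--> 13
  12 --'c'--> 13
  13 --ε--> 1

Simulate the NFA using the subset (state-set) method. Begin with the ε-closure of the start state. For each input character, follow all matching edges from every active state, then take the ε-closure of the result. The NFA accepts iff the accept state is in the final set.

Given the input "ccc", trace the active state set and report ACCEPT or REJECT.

S₀ = ε-closure({0}) = {0,1,2,3,4,5,6,8,10,12}
'c' @ 1: {1,3,5,7,9,10,11,13}  (accept∈set)
'c' @ 2: {1,3,9,10,11}  (accept∈set)
'c' @ 3: {1,3,9,10,11}  (accept∈set)
end set {1,3,9,10,11} — state 1 in

Answer: ACCEPT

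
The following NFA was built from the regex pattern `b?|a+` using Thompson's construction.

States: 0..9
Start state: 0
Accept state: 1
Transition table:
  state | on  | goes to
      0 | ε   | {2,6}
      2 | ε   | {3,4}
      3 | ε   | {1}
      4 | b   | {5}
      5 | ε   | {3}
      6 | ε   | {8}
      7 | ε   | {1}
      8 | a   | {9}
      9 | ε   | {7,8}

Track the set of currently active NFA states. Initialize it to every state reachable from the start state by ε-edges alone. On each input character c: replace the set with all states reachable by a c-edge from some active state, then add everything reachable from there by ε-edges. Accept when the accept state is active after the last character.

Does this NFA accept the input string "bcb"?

Answer: REJECT

Derivation:
start: ε-closure({0}) = {0,1,2,3,4,6,8}
'b' @ 1: {1,3,5}  (accept∈set)
'c' @ 2: {}  — no active states
rest 'b' ignored (set empty)
final: {}; accept 1 not in set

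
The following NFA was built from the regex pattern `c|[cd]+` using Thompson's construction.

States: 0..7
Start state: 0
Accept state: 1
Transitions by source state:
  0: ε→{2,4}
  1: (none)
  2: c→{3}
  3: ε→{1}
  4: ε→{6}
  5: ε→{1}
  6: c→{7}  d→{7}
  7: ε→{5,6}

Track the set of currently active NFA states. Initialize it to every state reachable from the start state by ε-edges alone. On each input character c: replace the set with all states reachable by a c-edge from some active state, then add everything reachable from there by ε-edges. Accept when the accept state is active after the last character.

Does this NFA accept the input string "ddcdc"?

Answer: ACCEPT

Trace:
start: ε-closure({0}) = {0,2,4,6}
'd' @ 1: {1,5,6,7}  (accept∈set)
'd' @ 2: {1,5,6,7}  (accept∈set)
'c' @ 3: {1,5,6,7}  (accept∈set)
'd' @ 4: {1,5,6,7}  (accept∈set)
'c' @ 5: {1,5,6,7}  (accept∈set)
final: {1,5,6,7}; accept 1 in set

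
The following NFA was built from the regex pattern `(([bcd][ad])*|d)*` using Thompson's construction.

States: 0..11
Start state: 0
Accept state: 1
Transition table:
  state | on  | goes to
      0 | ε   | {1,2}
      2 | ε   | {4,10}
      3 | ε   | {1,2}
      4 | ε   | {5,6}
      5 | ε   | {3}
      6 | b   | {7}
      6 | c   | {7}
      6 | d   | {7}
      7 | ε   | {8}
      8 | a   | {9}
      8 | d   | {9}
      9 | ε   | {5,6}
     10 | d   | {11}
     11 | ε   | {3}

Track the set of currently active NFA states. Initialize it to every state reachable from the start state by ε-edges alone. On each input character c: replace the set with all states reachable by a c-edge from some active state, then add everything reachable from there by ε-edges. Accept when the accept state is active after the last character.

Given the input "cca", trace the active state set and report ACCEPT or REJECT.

initial (ε-close {0}): {0,1,2,3,4,5,6,10}
'c' @ 1: {7,8}
'c' @ 2: {}  — no active states
rest 'a' ignored (set empty)
final: {}; accept 1 not in set

Answer: REJECT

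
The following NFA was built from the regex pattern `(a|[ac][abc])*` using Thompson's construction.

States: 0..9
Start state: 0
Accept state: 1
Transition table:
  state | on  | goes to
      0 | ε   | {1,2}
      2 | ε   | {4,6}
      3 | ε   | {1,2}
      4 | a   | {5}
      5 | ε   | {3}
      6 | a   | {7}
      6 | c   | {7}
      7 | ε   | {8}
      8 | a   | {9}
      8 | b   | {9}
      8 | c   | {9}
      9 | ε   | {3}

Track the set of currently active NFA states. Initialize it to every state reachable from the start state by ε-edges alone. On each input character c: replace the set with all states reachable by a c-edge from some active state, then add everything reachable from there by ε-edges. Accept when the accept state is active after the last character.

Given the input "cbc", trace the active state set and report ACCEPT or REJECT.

Answer: REJECT

Steps:
initial (ε-close {0}): {0,1,2,4,6}
'c' @ 1: {7,8}
'b' @ 2: {1,2,3,4,6,9}  (accept∈set)
'c' @ 3: {7,8}
end set {7,8} — state 1 not in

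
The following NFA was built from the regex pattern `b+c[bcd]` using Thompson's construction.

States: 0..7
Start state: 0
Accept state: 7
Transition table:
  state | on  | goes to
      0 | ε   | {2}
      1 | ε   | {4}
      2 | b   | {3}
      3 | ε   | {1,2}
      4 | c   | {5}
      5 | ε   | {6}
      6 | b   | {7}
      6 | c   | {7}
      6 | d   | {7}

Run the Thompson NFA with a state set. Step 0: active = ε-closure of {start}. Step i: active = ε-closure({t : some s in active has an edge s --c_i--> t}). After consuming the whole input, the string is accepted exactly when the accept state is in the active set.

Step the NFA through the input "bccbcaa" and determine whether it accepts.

start: ε-closure({0}) = {0,2}
'b' @ 1: {1,2,3,4}
'c' @ 2: {5,6}
'c' @ 3: {7}  ✓accept
'b' @ 4: {}  — state set empty
rest 'caa' ignored (set empty)
final: {}; accept 7 not in set

Answer: REJECT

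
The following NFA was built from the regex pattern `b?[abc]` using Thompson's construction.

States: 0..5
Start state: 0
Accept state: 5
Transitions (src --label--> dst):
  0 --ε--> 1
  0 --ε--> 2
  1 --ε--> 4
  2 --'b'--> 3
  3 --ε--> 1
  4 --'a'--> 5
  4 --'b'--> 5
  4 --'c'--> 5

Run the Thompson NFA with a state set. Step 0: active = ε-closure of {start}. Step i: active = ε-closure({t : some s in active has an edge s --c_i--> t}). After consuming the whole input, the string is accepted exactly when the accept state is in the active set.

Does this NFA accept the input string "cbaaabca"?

Answer: REJECT

Trace:
start: ε-closure({0}) = {0,1,2,4}
'c' @ 1: {5}  (accept∈set)
'b' @ 2: {}  — dead — no transitions
rest 'aaabca' ignored (set empty)
after full input: {}  (accept=5 not in)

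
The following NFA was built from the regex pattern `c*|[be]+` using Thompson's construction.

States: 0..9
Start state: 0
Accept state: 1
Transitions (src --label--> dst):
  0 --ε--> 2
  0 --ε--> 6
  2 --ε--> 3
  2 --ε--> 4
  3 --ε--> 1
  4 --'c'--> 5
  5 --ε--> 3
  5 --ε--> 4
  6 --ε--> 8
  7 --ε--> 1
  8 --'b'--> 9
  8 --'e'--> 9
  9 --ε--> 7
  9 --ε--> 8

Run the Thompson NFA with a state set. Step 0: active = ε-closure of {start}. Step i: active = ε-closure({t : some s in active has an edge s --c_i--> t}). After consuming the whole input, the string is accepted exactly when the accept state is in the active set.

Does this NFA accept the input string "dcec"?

S₀ = ε-closure({0}) = {0,1,2,3,4,6,8}
'd' @ 1: {}  — state set empty
rest 'cec' ignored (set empty)
after full input: {}  (accept=1 not in)

Answer: REJECT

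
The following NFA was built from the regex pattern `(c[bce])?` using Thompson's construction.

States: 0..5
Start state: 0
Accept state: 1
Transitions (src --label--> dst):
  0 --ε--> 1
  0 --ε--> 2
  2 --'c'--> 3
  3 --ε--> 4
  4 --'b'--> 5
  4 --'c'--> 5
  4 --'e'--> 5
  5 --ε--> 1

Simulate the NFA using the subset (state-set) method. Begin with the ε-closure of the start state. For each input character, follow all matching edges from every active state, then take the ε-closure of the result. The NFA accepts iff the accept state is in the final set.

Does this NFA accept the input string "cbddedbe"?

Answer: REJECT

Steps:
S₀ = ε-closure({0}) = {0,1,2}
'c' @ 1: {3,4}
'b' @ 2: {1,5}  (accept∈set)
'd' @ 3: {}  — dead — no transitions
rest 'dedbe' ignored (set empty)
final: {}; accept 1 not in set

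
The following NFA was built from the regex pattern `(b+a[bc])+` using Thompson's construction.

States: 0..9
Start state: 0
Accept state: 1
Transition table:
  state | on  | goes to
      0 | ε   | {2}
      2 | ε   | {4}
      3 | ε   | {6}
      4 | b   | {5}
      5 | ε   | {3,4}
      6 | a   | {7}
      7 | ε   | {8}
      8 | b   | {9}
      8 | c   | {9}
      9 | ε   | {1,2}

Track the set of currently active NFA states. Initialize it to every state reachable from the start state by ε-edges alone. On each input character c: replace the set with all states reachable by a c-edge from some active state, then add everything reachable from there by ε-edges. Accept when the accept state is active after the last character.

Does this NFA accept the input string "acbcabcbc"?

Answer: REJECT

Trace:
S₀ = ε-closure({0}) = {0,2,4}
'a' @ 1: {}  — no active states
rest 'cbcabcbc' ignored (set empty)
end set {} — state 1 not in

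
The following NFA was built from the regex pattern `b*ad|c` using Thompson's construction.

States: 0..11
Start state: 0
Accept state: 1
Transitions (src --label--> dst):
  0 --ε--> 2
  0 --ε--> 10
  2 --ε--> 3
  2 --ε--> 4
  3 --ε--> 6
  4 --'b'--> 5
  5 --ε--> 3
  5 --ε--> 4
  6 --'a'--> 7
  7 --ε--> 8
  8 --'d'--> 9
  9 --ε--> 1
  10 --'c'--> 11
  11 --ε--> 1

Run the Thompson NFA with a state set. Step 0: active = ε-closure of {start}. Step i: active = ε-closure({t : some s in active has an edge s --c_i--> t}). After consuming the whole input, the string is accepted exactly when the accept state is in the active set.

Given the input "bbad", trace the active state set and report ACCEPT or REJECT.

Answer: ACCEPT

Trace:
S₀ = ε-closure({0}) = {0,2,3,4,6,10}
'b' @ 1: {3,4,5,6}
'b' @ 2: {3,4,5,6}
'a' @ 3: {7,8}
'd' @ 4: {1,9}  (accept∈set)
final: {1,9}; accept 1 in set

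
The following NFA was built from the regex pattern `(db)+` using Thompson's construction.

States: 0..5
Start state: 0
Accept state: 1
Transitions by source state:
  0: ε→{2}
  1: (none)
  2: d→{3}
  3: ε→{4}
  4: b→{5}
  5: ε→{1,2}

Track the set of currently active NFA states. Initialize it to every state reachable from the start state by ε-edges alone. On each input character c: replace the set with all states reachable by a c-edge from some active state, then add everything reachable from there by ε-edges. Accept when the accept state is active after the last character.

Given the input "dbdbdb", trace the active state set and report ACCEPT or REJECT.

initial (ε-close {0}): {0,2}
'd' @ 1: {3,4}
'b' @ 2: {1,2,5}  (accept∈set)
'd' @ 3: {3,4}
'b' @ 4: {1,2,5}  (accept∈set)
'd' @ 5: {3,4}
'b' @ 6: {1,2,5}  (accept∈set)
final: {1,2,5}; accept 1 in set

Answer: ACCEPT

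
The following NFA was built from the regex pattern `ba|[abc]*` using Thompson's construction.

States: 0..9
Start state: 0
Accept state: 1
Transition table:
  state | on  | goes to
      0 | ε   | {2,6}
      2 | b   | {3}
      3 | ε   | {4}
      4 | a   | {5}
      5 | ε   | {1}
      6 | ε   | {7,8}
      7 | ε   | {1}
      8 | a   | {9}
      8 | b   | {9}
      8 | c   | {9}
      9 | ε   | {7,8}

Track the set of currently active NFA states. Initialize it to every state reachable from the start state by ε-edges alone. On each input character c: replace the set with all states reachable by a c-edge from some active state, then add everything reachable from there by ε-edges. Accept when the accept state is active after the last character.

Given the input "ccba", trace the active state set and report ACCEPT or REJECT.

S₀ = ε-closure({0}) = {0,1,2,6,7,8}
'c' @ 1: {1,7,8,9}  [accepting]
'c' @ 2: {1,7,8,9}  [accepting]
'b' @ 3: {1,7,8,9}  [accepting]
'a' @ 4: {1,7,8,9}  [accepting]
after full input: {1,7,8,9}  (accept=1 in)

Answer: ACCEPT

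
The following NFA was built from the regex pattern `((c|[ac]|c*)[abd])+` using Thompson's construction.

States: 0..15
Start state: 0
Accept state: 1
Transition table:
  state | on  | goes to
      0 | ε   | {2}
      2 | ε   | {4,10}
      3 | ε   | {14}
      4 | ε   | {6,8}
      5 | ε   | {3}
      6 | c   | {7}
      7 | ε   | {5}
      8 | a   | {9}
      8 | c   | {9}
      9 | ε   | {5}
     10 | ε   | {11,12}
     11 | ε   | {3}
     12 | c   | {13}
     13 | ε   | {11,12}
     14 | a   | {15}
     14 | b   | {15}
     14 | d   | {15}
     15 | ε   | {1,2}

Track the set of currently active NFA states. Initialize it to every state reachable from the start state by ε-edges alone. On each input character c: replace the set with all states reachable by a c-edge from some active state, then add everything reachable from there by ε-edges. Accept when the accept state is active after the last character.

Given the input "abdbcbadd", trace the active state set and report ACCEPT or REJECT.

initial (ε-close {0}): {0,2,3,4,6,8,10,11,12,14}
'a' @ 1: {1,2,3,4,5,6,8,9,10,11,12,14,15}  (accept∈set)
'b' @ 2: {1,2,3,4,6,8,10,11,12,14,15}  (accept∈set)
'd' @ 3: {1,2,3,4,6,8,10,11,12,14,15}  (accept∈set)
'b' @ 4: {1,2,3,4,6,8,10,11,12,14,15}  (accept∈set)
'c' @ 5: {3,5,7,9,11,12,13,14}
'b' @ 6: {1,2,3,4,6,8,10,11,12,14,15}  (accept∈set)
'a' @ 7: {1,2,3,4,5,6,8,9,10,11,12,14,15}  (accept∈set)
'd' @ 8: {1,2,3,4,6,8,10,11,12,14,15}  (accept∈set)
'd' @ 9: {1,2,3,4,6,8,10,11,12,14,15}  (accept∈set)
after full input: {1,2,3,4,6,8,10,11,12,14,15}  (accept=1 in)

Answer: ACCEPT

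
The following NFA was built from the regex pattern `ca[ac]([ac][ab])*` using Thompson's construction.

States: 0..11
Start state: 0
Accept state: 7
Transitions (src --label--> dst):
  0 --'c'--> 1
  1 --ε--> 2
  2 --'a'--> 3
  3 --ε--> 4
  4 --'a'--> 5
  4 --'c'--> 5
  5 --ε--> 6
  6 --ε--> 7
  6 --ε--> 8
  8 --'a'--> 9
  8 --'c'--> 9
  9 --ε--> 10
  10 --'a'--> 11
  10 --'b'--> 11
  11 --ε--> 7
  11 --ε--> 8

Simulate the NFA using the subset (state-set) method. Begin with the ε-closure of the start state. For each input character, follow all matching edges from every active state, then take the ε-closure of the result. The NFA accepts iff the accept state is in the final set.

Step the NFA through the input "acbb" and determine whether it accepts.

Answer: REJECT

Trace:
initial (ε-close {0}): {0}
'a' @ 1: {}  — dead — no transitions
rest 'cbb' ignored (set empty)
end set {} — state 7 not in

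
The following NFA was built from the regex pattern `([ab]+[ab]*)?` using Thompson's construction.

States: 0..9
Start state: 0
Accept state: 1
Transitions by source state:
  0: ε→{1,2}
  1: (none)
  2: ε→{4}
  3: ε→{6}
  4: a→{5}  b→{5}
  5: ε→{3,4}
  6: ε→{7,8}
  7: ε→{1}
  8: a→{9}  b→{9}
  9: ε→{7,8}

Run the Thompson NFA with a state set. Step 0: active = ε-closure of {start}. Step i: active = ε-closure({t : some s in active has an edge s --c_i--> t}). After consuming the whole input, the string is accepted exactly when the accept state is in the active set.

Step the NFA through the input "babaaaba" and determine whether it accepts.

start: ε-closure({0}) = {0,1,2,4}
'b' @ 1: {1,3,4,5,6,7,8}  ✓accept
'a' @ 2: {1,3,4,5,6,7,8,9}  ✓accept
'b' @ 3: {1,3,4,5,6,7,8,9}  ✓accept
'a' @ 4: {1,3,4,5,6,7,8,9}  ✓accept
'a' @ 5: {1,3,4,5,6,7,8,9}  ✓accept
'a' @ 6: {1,3,4,5,6,7,8,9}  ✓accept
'b' @ 7: {1,3,4,5,6,7,8,9}  ✓accept
'a' @ 8: {1,3,4,5,6,7,8,9}  ✓accept
after full input: {1,3,4,5,6,7,8,9}  (accept=1 in)

Answer: ACCEPT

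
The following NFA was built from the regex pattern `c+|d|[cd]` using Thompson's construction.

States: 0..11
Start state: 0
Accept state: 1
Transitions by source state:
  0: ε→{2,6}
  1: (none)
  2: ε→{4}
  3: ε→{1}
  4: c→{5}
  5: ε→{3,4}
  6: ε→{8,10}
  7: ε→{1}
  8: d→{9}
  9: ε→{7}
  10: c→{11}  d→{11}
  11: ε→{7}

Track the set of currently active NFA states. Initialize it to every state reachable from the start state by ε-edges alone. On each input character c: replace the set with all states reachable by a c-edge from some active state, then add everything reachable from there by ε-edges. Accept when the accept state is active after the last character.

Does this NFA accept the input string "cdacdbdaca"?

Answer: REJECT

Derivation:
start: ε-closure({0}) = {0,2,4,6,8,10}
'c' @ 1: {1,3,4,5,7,11}  ✓accept
'd' @ 2: {}  — no active states
rest 'acdbdaca' ignored (set empty)
end set {} — state 1 not in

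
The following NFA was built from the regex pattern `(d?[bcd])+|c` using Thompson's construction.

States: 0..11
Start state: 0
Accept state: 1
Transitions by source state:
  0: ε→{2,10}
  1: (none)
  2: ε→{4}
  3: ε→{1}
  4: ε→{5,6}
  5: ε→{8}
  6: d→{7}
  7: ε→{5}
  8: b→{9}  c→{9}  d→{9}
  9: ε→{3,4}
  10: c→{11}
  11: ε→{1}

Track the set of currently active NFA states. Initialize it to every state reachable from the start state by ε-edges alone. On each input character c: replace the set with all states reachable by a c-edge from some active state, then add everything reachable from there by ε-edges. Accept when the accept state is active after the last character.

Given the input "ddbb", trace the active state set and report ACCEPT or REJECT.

Answer: ACCEPT

Steps:
initial (ε-close {0}): {0,2,4,5,6,8,10}
'd' @ 1: {1,3,4,5,6,7,8,9}  (accept∈set)
'd' @ 2: {1,3,4,5,6,7,8,9}  (accept∈set)
'b' @ 3: {1,3,4,5,6,8,9}  (accept∈set)
'b' @ 4: {1,3,4,5,6,8,9}  (accept∈set)
after full input: {1,3,4,5,6,8,9}  (accept=1 in)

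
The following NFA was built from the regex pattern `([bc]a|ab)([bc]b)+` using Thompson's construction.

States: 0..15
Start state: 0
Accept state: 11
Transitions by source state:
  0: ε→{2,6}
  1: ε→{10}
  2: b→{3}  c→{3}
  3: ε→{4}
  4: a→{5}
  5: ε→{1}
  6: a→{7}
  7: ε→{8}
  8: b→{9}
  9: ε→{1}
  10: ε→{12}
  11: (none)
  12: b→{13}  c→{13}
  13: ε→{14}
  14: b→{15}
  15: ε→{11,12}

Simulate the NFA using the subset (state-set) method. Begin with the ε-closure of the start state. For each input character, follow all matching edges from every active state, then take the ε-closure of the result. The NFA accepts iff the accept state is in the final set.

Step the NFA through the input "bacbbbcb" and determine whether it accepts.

Answer: ACCEPT

Steps:
S₀ = ε-closure({0}) = {0,2,6}
'b' @ 1: {3,4}
'a' @ 2: {1,5,10,12}
'c' @ 3: {13,14}
'b' @ 4: {11,12,15}  ✓accept
'b' @ 5: {13,14}
'b' @ 6: {11,12,15}  ✓accept
'c' @ 7: {13,14}
'b' @ 8: {11,12,15}  ✓accept
after full input: {11,12,15}  (accept=11 in)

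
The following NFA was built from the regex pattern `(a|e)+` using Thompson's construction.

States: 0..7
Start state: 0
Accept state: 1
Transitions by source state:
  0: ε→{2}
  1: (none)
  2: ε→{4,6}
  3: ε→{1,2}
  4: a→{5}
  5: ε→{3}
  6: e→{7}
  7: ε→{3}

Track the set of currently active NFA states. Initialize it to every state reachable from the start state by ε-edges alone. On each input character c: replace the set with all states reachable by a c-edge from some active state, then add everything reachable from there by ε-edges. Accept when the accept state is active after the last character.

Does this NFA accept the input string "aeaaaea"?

Answer: ACCEPT

Steps:
initial (ε-close {0}): {0,2,4,6}
'a' @ 1: {1,2,3,4,5,6}  (accept∈set)
'e' @ 2: {1,2,3,4,6,7}  (accept∈set)
'a' @ 3: {1,2,3,4,5,6}  (accept∈set)
'a' @ 4: {1,2,3,4,5,6}  (accept∈set)
'a' @ 5: {1,2,3,4,5,6}  (accept∈set)
'e' @ 6: {1,2,3,4,6,7}  (accept∈set)
'a' @ 7: {1,2,3,4,5,6}  (accept∈set)
after full input: {1,2,3,4,5,6}  (accept=1 in)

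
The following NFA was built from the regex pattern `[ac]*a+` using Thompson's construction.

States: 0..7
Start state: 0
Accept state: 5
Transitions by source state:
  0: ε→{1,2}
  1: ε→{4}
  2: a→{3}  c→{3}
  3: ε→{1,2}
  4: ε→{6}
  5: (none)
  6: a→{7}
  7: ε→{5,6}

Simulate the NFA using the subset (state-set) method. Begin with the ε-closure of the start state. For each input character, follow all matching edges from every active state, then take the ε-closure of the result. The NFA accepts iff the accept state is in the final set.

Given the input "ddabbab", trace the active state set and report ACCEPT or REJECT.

Answer: REJECT

Trace:
start: ε-closure({0}) = {0,1,2,4,6}
'd' @ 1: {}  — state set empty
rest 'dabbab' ignored (set empty)
after full input: {}  (accept=5 not in)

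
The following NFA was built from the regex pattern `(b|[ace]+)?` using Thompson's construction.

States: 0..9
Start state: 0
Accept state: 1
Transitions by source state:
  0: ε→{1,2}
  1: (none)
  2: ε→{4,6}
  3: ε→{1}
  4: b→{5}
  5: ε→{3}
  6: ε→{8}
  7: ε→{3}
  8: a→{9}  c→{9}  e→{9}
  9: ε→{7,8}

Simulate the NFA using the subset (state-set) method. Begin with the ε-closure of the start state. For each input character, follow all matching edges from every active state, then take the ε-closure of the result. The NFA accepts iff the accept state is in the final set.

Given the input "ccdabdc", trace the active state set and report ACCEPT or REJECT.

initial (ε-close {0}): {0,1,2,4,6,8}
'c' @ 1: {1,3,7,8,9}  ✓accept
'c' @ 2: {1,3,7,8,9}  ✓accept
'd' @ 3: {}  — state set empty
rest 'abdc' ignored (set empty)
end set {} — state 1 not in

Answer: REJECT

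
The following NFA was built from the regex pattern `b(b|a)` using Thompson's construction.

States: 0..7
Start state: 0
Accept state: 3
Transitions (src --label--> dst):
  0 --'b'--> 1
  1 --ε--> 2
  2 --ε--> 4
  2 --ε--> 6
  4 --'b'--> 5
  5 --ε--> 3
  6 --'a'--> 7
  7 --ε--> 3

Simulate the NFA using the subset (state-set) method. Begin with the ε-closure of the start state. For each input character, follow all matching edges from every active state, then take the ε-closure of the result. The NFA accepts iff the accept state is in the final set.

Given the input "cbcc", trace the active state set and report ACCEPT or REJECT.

Answer: REJECT

Derivation:
initial (ε-close {0}): {0}
'c' @ 1: {}  — state set empty
rest 'bcc' ignored (set empty)
final: {}; accept 3 not in set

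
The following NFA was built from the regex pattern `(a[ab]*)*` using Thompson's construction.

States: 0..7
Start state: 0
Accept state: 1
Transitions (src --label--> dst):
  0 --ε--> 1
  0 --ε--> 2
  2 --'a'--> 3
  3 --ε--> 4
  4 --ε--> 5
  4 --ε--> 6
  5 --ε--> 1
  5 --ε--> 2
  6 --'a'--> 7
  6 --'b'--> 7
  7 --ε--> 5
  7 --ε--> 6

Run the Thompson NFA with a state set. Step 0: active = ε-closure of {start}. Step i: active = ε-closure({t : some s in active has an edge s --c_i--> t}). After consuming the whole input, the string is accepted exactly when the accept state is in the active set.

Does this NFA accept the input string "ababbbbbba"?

Answer: ACCEPT

Trace:
initial (ε-close {0}): {0,1,2}
'a' @ 1: {1,2,3,4,5,6}  (accept∈set)
'b' @ 2: {1,2,5,6,7}  (accept∈set)
'a' @ 3: {1,2,3,4,5,6,7}  (accept∈set)
'b' @ 4: {1,2,5,6,7}  (accept∈set)
'b' @ 5: {1,2,5,6,7}  (accept∈set)
'b' @ 6: {1,2,5,6,7}  (accept∈set)
'b' @ 7: {1,2,5,6,7}  (accept∈set)
'b' @ 8: {1,2,5,6,7}  (accept∈set)
'b' @ 9: {1,2,5,6,7}  (accept∈set)
'a' @ 10: {1,2,3,4,5,6,7}  (accept∈set)
end set {1,2,3,4,5,6,7} — state 1 in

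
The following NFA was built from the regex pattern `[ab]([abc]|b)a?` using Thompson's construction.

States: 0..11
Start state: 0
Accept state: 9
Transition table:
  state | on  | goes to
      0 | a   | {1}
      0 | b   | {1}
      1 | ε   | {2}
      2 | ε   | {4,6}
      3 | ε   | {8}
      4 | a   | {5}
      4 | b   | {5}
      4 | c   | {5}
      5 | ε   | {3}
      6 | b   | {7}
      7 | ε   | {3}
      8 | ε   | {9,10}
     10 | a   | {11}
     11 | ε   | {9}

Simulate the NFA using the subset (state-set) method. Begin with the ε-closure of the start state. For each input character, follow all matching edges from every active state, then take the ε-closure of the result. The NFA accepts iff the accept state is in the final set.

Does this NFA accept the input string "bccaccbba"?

start: ε-closure({0}) = {0}
'b' @ 1: {1,2,4,6}
'c' @ 2: {3,5,8,9,10}  [accepting]
'c' @ 3: {}  — state set empty
rest 'accbba' ignored (set empty)
after full input: {}  (accept=9 not in)

Answer: REJECT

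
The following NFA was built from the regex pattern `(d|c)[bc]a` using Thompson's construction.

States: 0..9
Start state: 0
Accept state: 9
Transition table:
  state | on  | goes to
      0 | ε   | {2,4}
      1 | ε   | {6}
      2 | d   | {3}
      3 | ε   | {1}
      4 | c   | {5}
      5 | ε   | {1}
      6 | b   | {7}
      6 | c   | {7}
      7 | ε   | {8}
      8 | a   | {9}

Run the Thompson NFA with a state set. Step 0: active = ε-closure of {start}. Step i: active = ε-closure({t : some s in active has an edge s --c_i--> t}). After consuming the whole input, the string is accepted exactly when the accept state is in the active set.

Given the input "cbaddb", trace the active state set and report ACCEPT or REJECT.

start: ε-closure({0}) = {0,2,4}
'c' @ 1: {1,5,6}
'b' @ 2: {7,8}
'a' @ 3: {9}  (accept∈set)
'd' @ 4: {}  — state set empty
rest 'db' ignored (set empty)
end set {} — state 9 not in

Answer: REJECT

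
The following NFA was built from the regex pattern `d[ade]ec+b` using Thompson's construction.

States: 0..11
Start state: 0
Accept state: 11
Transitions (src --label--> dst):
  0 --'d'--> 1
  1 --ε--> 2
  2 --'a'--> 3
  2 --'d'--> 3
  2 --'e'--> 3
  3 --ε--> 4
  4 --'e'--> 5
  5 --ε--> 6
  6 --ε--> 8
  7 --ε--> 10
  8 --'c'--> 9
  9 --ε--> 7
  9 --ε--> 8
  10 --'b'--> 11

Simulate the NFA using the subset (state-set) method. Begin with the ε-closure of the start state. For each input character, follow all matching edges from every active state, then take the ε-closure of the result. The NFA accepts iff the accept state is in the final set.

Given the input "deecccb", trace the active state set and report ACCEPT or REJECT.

initial (ε-close {0}): {0}
'd' @ 1: {1,2}
'e' @ 2: {3,4}
'e' @ 3: {5,6,8}
'c' @ 4: {7,8,9,10}
'c' @ 5: {7,8,9,10}
'c' @ 6: {7,8,9,10}
'b' @ 7: {11}  ✓accept
after full input: {11}  (accept=11 in)

Answer: ACCEPT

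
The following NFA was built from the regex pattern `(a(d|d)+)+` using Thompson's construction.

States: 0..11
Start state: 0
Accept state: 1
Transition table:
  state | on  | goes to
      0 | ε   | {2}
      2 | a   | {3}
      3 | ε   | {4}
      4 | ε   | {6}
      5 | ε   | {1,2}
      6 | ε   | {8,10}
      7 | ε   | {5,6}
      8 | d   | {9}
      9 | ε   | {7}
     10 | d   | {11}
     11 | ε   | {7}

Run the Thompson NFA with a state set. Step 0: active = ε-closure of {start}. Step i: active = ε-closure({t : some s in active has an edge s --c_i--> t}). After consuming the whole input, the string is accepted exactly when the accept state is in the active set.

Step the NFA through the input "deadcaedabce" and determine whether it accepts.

initial (ε-close {0}): {0,2}
'd' @ 1: {}  — dead — no transitions
rest 'eadcaedabce' ignored (set empty)
end set {} — state 1 not in

Answer: REJECT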